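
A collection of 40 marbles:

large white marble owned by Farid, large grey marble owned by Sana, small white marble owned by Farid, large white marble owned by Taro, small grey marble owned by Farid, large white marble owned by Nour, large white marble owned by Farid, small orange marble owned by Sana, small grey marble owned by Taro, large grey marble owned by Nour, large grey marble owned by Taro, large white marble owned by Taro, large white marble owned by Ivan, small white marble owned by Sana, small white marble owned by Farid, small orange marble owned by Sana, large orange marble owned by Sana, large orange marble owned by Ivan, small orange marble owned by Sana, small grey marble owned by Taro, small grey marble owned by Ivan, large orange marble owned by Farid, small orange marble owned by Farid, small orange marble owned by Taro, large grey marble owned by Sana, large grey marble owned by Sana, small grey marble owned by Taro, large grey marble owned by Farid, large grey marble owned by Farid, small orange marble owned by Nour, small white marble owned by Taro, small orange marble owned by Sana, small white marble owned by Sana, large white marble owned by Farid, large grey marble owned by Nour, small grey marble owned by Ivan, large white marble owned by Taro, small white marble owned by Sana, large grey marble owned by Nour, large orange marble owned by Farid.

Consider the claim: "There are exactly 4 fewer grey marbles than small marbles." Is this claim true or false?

True

|grey marbles| = 15.
|small marbles| = 19.
The claim requires 19 − 15 (= 4) to equal 4, which holds.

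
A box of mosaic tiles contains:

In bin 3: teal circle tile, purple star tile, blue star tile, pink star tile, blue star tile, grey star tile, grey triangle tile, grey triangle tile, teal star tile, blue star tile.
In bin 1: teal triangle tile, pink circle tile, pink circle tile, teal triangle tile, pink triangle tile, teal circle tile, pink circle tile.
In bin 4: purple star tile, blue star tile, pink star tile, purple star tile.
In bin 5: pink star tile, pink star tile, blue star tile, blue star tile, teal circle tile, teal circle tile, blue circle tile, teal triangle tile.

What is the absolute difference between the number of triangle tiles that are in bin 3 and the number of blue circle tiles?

1

triangle tiles in bin 3: 2. blue circle tiles: 1.
|2 − 1| = 2 − 1 = 1.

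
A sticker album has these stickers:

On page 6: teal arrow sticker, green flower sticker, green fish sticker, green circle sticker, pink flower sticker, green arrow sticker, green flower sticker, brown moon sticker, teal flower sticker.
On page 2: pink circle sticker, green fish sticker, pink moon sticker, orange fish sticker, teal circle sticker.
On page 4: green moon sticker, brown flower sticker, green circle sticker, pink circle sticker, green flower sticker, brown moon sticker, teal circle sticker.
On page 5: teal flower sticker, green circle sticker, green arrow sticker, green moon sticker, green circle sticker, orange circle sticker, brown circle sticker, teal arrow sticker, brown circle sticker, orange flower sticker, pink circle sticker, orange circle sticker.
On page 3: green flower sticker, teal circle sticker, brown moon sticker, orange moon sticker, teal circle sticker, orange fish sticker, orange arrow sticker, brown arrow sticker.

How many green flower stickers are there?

4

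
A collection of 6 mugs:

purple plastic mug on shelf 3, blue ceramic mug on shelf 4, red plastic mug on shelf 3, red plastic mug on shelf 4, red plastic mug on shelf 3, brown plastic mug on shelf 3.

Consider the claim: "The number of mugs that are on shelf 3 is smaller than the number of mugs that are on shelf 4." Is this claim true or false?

mugs on shelf 3: 4.
mugs on shelf 4: 2.
The claim requires 4 < 2, which does not hold.

False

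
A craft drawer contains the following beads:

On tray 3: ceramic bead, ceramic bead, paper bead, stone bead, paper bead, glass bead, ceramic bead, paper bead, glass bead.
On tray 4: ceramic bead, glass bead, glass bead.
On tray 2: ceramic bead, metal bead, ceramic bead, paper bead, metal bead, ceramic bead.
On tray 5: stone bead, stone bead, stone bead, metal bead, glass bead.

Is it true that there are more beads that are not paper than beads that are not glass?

|beads that are not paper| = 19.
|beads that are not glass| = 18.
The claim requires 19 > 18, which holds.

True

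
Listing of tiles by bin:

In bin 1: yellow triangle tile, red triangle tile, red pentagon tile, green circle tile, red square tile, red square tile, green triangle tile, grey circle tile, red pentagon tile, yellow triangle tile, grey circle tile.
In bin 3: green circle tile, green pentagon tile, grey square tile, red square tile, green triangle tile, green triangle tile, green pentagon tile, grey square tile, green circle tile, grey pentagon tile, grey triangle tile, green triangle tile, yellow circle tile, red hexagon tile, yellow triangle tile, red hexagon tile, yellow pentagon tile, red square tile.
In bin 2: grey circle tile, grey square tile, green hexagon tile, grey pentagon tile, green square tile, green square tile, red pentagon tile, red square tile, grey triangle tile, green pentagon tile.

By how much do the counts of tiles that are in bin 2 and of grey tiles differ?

0

tiles in bin 2: 10. grey tiles: 10.
|10 − 10| = 10 − 10 = 0.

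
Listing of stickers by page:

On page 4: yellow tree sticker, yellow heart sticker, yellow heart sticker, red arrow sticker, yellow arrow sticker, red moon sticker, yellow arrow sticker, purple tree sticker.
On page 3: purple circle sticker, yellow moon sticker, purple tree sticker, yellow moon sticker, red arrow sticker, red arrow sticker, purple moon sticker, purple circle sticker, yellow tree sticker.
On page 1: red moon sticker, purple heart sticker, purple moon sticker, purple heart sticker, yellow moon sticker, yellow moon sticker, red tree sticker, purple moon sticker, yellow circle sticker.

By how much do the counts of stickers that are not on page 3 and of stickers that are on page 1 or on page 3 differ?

stickers that are not on page 3: 17. stickers on page 1 or on page 3: 18.
|17 − 18| = 18 − 17 = 1.

1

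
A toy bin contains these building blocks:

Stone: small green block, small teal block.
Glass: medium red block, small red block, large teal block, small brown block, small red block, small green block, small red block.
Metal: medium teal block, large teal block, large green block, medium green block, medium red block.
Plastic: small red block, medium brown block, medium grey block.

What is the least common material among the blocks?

Counts by material: glass 7, metal 5, plastic 3, stone 2.
The minimum is 2, held uniquely by stone.

stone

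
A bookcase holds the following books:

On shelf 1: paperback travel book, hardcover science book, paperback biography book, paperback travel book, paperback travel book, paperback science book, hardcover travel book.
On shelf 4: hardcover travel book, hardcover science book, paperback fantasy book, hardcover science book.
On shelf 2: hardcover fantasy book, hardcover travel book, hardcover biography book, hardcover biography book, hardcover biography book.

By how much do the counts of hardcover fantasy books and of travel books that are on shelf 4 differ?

0

hardcover fantasy books: 1. travel books on shelf 4: 1.
|1 − 1| = 1 − 1 = 0.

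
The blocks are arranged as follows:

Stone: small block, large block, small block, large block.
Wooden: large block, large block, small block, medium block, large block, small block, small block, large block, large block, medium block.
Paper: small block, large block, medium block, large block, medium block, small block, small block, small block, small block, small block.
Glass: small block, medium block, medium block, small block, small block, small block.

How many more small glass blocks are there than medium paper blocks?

2

small glass blocks: 4.
medium paper blocks: 2.
4 − 2 = 2.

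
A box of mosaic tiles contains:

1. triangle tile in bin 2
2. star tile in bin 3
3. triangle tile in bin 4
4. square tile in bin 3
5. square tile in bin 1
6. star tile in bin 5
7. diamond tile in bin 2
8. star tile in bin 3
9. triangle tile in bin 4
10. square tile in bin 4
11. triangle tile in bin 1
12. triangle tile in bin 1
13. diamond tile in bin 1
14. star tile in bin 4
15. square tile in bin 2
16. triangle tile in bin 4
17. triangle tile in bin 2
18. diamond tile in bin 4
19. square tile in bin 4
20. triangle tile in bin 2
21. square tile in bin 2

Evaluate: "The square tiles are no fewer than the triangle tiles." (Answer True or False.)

False

square tiles: 6.
triangle tiles: 8.
The claim requires 6 ≥ 8, which does not hold.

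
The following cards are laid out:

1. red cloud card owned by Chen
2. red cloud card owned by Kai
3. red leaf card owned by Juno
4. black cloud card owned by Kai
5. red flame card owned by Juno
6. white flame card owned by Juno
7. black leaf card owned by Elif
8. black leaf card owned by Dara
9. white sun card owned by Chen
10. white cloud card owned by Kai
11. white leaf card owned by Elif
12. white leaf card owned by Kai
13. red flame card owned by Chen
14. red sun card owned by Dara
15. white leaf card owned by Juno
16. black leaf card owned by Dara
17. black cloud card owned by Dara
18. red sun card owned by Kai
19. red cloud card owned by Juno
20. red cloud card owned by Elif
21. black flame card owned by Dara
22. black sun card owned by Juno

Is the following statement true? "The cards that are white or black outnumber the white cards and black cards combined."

cards that are white or black: 13.
white cards: 6; black cards: 7; combined: 6 + 7 = 13.
The claim requires 13 > 13, which does not hold.

False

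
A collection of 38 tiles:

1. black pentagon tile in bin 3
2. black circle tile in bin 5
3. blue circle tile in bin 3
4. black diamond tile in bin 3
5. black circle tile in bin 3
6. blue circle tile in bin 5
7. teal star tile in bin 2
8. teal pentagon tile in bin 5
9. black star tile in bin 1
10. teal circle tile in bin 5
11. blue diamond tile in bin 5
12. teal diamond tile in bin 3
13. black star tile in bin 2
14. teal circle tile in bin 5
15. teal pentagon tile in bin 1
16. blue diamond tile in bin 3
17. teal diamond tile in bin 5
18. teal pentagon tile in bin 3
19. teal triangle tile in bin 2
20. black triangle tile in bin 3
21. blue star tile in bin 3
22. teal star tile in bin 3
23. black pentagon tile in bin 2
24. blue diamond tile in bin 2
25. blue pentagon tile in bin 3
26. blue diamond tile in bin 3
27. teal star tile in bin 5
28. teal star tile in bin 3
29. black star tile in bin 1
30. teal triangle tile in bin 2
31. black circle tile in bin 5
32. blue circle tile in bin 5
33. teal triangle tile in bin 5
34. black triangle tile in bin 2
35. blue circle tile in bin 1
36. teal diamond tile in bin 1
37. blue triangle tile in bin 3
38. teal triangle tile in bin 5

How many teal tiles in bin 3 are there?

4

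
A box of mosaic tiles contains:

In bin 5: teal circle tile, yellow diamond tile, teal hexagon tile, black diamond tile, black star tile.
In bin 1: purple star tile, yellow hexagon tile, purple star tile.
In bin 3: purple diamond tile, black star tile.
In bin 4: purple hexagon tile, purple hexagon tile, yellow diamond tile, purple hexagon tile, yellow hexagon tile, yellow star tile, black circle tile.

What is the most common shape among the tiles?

hexagon

Counts by shape: hexagon 6, star 5, diamond 4, circle 2.
The maximum is 6, held uniquely by hexagon.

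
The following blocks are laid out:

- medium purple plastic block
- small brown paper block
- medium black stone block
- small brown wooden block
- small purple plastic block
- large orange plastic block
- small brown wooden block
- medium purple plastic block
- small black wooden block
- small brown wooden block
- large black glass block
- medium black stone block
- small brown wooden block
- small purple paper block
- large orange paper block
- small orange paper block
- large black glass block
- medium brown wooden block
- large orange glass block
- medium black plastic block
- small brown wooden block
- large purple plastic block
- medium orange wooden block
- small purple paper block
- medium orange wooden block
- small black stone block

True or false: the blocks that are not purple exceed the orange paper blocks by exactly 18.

blocks that are not purple: 20.
orange paper blocks: 2.
The claim requires 20 − 2 (= 18) to equal 18, which holds.

True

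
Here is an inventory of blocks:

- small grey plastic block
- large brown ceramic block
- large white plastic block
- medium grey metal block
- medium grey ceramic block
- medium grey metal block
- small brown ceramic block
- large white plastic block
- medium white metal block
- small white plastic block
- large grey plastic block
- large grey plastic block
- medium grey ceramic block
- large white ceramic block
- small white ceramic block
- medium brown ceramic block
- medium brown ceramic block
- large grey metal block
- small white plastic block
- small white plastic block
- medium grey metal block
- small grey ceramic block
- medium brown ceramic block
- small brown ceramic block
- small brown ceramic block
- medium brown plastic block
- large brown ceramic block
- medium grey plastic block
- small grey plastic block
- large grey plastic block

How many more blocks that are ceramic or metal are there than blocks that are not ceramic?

1

blocks that are ceramic or metal: 18.
blocks that are not ceramic: 17.
18 − 17 = 1.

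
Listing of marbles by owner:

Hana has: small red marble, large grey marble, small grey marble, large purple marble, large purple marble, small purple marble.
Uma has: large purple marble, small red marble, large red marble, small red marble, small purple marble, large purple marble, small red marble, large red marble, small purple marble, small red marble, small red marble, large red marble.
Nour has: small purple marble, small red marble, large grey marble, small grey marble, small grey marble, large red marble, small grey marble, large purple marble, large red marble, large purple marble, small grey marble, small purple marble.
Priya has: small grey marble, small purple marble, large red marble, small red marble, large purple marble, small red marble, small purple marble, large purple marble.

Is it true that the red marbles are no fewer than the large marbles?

False

There are 15 red marbles.
There are 16 large marbles.
The claim requires 15 ≥ 16, which does not hold.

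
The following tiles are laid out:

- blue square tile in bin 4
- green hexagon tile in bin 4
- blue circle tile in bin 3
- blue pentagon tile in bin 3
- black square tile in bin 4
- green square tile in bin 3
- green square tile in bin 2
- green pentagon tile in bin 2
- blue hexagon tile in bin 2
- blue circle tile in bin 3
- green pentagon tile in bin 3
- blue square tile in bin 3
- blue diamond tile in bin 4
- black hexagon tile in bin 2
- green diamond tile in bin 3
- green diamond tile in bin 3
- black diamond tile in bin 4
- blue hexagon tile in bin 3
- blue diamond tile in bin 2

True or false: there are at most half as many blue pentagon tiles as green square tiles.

|blue pentagon tiles| = 1.
|green square tiles| = 2.
The claim requires 2 × 1 = 2 ≤ 2, which holds.

True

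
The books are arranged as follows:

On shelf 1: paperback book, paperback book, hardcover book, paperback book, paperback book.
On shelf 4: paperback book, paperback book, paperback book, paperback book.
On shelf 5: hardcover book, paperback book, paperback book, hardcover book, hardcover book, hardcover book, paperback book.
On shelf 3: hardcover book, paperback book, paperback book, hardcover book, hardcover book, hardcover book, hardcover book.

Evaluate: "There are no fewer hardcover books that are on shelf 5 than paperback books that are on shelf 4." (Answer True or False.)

hardcover books on shelf 5: 4.
paperback books on shelf 4: 4.
The claim requires 4 ≥ 4, which holds.

True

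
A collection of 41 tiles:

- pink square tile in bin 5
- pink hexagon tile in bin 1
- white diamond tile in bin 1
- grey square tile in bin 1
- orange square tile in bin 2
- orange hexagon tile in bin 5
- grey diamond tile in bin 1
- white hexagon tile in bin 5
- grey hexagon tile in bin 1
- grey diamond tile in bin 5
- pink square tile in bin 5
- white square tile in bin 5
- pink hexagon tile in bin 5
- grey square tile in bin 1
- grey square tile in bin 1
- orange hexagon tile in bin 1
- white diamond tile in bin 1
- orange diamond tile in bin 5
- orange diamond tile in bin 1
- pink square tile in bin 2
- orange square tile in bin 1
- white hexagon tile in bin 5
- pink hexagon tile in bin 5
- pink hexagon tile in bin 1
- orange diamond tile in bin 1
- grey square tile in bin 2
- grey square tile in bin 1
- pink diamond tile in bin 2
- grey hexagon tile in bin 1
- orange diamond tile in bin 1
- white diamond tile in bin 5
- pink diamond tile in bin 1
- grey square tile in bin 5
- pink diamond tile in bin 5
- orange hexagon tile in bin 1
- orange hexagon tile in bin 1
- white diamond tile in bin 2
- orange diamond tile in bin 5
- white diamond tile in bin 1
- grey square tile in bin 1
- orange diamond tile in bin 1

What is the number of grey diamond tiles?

2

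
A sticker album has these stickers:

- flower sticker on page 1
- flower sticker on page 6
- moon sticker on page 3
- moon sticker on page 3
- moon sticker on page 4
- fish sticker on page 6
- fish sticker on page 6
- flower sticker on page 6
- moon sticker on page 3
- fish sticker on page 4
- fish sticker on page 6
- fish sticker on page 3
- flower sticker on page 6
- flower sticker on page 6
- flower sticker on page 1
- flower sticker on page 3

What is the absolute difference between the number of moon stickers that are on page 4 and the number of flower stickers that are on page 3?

0

moon stickers on page 4: 1. flower stickers on page 3: 1.
|1 − 1| = 1 − 1 = 0.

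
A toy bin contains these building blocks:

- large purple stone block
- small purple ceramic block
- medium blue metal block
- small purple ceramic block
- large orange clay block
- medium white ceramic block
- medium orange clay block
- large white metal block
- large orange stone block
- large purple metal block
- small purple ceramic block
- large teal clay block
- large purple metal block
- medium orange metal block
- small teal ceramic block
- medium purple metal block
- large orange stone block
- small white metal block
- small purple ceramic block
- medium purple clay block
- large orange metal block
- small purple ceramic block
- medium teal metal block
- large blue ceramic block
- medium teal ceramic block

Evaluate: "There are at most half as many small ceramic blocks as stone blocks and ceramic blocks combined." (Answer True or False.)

True

|small ceramic blocks| = 6.
stone blocks: 3; ceramic blocks: 9; combined: 3 + 9 = 12.
The claim requires 2 × 6 = 12 ≤ 12, which holds.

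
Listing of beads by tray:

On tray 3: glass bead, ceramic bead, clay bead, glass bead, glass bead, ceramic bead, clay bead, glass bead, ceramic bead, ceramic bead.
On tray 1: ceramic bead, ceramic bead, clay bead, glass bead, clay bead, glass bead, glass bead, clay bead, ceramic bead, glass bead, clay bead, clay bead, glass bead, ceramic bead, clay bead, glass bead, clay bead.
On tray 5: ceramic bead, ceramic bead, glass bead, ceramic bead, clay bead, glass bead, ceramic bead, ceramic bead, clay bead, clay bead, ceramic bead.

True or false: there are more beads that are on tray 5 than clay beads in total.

There are 11 beads on tray 5.
There are 12 clay beads.
The claim requires 11 > 12, which does not hold.

False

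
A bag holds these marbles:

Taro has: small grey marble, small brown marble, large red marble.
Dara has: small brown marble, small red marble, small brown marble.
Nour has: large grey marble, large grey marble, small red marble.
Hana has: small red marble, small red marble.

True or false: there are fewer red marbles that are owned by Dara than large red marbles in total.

False

Count of red marbles owned by Dara: 1.
There is 1 large red marble.
The claim requires 1 < 1, which does not hold.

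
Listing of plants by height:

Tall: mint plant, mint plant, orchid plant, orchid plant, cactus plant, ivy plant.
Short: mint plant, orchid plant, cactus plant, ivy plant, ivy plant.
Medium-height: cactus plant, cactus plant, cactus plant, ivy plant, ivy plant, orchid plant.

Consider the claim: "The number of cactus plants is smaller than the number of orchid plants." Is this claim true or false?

|cactus plants| = 5.
|orchid plants| = 4.
The claim requires 5 < 4, which does not hold.

False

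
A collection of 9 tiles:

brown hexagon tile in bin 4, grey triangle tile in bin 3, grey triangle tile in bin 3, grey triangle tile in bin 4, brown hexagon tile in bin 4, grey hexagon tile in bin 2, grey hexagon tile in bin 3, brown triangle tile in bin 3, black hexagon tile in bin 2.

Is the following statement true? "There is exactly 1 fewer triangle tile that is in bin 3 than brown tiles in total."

There are 3 triangle tiles in bin 3.
There are 3 brown tiles.
The claim requires 3 − 3 (= 0) to equal 1, which does not hold.

False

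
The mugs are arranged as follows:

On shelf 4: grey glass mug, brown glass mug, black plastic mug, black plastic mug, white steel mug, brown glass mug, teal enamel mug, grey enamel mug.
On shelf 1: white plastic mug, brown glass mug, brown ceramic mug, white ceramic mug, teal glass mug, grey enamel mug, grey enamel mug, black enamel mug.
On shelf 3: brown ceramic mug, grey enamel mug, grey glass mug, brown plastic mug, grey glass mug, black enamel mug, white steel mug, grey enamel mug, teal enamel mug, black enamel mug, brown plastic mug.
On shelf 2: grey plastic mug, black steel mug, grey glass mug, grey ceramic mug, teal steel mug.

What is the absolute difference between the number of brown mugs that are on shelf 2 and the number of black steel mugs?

brown mugs on shelf 2: 0. black steel mugs: 1.
|0 − 1| = 1 − 0 = 1.

1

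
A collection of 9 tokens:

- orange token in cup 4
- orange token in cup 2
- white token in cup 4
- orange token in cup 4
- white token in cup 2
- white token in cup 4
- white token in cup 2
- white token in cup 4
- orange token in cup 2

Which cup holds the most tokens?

cup 4

Counts by cup: cup 4→5, cup 2→4.
The maximum is 5, held uniquely by cup 4.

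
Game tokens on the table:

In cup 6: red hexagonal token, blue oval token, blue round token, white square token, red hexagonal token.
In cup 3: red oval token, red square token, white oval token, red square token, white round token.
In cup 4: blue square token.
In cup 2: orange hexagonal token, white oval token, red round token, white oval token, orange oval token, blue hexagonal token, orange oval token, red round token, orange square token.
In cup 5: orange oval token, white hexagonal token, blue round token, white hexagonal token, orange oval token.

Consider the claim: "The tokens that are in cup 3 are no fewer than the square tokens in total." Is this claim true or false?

True

|tokens in cup 3| = 5.
|square tokens| = 5.
The claim requires 5 ≥ 5, which holds.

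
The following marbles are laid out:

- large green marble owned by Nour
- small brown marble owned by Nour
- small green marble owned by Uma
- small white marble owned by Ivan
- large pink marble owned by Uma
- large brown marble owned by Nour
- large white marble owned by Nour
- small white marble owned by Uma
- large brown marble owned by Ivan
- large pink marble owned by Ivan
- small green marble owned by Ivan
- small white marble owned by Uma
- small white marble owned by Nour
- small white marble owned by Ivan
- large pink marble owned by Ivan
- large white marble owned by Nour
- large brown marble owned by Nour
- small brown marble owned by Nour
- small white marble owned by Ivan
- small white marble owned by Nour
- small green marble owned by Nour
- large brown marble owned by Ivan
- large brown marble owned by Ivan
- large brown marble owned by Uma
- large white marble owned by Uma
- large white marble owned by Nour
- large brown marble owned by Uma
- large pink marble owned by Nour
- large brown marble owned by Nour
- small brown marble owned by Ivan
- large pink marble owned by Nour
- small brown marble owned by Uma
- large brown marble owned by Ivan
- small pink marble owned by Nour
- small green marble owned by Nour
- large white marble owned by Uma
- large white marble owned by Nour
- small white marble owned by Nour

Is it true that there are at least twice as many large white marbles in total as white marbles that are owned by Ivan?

True

|large white marbles| = 6.
|white marbles owned by Ivan| = 3.
The claim requires 6 ≥ 2 × 3 = 6, which holds.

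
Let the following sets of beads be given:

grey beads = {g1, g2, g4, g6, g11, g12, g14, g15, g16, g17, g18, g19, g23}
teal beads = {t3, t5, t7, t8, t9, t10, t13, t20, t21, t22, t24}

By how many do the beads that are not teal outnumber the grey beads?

0

beads that are not teal: 13.
grey beads: 13.
13 − 13 = 0.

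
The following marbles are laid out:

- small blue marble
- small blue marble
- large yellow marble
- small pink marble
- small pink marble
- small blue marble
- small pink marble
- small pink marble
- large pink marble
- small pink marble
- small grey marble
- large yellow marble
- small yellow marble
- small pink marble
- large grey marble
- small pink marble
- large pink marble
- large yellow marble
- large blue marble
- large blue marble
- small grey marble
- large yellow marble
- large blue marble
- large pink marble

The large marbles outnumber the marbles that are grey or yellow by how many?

large marbles: 11.
marbles that are grey or yellow: 8.
11 − 8 = 3.

3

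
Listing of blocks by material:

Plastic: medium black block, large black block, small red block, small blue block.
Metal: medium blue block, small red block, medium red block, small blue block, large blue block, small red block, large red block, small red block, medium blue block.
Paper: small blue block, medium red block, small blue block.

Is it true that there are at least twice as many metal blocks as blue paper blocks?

True

|metal blocks| = 9.
|blue paper blocks| = 2.
The claim requires 9 ≥ 2 × 2 = 4, which holds.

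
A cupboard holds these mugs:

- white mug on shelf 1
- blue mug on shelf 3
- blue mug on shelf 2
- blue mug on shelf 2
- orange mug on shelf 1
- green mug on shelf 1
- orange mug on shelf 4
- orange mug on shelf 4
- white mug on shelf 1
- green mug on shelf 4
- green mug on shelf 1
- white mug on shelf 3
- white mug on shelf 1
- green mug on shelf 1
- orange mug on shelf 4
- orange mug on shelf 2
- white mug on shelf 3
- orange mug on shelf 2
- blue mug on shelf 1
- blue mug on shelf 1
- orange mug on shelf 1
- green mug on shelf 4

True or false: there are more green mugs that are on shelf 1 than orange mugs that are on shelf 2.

|green mugs on shelf 1| = 3.
|orange mugs on shelf 2| = 2.
The claim requires 3 > 2, which holds.

True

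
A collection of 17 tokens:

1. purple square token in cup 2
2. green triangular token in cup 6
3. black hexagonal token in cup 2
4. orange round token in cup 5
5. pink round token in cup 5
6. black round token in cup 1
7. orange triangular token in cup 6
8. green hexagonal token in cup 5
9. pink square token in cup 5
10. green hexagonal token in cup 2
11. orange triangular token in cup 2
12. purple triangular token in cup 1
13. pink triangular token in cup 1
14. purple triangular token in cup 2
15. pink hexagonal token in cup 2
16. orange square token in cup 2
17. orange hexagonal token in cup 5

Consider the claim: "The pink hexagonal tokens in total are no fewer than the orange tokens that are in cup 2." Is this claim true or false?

False

pink hexagonal tokens: 1.
orange tokens in cup 2: 2.
The claim requires 1 ≥ 2, which does not hold.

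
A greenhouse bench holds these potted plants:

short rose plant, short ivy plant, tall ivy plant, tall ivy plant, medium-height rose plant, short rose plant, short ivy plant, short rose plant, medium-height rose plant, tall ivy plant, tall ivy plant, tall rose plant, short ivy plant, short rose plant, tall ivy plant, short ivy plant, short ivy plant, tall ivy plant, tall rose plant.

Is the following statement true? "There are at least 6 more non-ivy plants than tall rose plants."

|non-ivy plants| = 8.
|tall rose plants| = 2.
The claim requires 8 − 2 = 6 ≥ 6, which holds.

True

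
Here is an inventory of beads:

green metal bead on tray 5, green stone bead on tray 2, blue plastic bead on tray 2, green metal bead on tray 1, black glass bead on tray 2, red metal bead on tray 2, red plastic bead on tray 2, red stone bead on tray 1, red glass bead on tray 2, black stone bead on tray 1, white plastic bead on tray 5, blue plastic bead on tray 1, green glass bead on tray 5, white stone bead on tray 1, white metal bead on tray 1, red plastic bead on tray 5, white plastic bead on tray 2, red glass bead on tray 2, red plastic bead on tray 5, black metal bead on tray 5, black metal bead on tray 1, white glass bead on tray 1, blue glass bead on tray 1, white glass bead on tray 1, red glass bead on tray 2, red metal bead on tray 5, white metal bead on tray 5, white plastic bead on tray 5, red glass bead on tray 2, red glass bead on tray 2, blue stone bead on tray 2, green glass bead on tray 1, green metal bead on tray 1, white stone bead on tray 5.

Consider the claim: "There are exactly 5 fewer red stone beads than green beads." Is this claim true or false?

|red stone beads| = 1.
|green beads| = 6.
The claim requires 6 − 1 (= 5) to equal 5, which holds.

True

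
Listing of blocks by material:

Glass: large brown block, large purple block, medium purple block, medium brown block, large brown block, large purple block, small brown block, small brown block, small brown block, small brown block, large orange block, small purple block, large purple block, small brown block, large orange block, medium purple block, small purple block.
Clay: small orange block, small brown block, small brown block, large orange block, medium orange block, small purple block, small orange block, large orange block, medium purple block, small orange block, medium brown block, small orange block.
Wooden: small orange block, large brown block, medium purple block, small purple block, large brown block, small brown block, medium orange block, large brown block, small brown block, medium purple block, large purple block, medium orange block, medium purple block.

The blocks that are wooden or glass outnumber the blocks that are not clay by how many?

0

blocks that are wooden or glass: 30.
blocks that are not clay: 30.
30 − 30 = 0.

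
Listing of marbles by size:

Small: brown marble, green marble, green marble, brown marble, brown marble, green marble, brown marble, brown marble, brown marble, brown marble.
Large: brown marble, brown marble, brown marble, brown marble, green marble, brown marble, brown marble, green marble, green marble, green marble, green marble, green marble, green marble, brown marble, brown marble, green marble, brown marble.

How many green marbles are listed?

11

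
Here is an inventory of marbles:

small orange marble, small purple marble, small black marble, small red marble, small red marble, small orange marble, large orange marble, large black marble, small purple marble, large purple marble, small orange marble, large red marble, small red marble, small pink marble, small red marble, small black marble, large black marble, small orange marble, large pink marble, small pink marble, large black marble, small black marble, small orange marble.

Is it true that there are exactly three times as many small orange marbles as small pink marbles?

False

There are 5 small orange marbles.
There are 2 small pink marbles.
The claim requires 5 = 3 × 2 = 6, which does not hold.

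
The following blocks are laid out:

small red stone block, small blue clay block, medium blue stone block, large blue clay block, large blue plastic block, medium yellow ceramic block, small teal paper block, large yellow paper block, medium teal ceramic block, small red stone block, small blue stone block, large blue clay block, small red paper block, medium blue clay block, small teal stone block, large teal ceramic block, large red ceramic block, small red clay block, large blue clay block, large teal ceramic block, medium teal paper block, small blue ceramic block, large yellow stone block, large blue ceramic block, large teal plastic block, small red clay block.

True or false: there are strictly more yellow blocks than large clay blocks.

yellow blocks: 3.
large clay blocks: 3.
The claim requires 3 > 3, which does not hold.

False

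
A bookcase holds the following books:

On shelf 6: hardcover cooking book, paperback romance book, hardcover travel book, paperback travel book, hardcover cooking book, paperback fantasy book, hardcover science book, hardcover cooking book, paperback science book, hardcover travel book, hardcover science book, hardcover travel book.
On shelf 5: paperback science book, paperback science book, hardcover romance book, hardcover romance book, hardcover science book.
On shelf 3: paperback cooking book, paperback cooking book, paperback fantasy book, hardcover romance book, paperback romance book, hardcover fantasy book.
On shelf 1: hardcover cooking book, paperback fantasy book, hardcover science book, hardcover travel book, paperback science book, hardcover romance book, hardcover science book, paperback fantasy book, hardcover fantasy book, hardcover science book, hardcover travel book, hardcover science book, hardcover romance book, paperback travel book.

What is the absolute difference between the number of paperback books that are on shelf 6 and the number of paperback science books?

0

paperback books on shelf 6: 4. paperback science books: 4.
|4 − 4| = 4 − 4 = 0.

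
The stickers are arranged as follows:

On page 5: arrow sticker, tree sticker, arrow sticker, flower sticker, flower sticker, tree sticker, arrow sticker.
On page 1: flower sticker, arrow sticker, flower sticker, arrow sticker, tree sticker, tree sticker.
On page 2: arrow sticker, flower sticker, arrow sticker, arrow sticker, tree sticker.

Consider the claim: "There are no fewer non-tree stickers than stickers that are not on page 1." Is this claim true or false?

There are 13 non-tree stickers.
There are 12 stickers that are not on page 1.
The claim requires 13 ≥ 12, which holds.

True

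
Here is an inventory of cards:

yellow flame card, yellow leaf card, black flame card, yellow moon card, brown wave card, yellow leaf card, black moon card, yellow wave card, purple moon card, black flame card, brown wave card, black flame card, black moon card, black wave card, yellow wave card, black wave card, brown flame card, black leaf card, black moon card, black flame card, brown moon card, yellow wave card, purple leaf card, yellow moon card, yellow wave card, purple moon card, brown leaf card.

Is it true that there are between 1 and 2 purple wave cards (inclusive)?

False

|purple wave cards| = 0.
The claim requires 1 ≤ 0 ≤ 2, which does not hold.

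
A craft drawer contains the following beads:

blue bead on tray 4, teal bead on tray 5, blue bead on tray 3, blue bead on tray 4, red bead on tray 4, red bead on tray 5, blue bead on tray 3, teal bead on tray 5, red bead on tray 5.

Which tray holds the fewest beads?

Counts by tray: tray 5→4, tray 4→3, tray 3→2.
The minimum is 2, held uniquely by tray 3.

tray 3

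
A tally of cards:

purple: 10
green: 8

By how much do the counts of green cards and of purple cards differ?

2

green cards: 8. purple cards: 10.
|8 − 10| = 10 − 8 = 2.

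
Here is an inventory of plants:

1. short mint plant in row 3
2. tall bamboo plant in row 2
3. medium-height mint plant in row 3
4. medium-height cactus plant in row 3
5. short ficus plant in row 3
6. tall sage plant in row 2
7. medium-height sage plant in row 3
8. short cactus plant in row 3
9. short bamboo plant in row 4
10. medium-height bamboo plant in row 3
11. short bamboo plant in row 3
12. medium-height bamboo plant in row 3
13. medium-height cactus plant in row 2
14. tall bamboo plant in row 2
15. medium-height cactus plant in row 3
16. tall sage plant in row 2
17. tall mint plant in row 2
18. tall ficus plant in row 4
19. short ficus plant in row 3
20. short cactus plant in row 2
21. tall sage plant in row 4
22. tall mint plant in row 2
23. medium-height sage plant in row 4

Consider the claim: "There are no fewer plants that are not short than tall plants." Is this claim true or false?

True

There are 16 plants that are not short.
There are 8 tall plants.
The claim requires 16 ≥ 8, which holds.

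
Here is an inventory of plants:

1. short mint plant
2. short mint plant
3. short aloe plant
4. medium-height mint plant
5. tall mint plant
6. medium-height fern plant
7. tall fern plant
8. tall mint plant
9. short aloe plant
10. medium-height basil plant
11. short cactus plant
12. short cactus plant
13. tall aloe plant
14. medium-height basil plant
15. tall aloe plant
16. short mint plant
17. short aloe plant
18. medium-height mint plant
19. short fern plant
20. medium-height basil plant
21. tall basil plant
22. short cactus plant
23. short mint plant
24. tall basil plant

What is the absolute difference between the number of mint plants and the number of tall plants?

1

mint plants: 8. tall plants: 7.
|8 − 7| = 8 − 7 = 1.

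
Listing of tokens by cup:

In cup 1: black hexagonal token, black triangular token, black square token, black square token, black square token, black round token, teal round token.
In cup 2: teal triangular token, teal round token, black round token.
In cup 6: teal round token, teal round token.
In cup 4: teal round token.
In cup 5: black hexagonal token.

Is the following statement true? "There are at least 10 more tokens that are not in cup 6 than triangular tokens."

True

|tokens that are not in cup 6| = 12.
|triangular tokens| = 2.
The claim requires 12 − 2 = 10 ≥ 10, which holds.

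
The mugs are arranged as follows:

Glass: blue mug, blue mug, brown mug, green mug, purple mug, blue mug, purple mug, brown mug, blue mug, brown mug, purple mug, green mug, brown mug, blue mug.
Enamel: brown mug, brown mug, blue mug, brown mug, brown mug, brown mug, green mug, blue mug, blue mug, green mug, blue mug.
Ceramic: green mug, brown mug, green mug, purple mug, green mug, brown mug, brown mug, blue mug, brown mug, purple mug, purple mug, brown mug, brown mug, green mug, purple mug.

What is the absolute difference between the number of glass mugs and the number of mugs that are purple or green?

1

glass mugs: 14. mugs that are purple or green: 15.
|14 − 15| = 15 − 14 = 1.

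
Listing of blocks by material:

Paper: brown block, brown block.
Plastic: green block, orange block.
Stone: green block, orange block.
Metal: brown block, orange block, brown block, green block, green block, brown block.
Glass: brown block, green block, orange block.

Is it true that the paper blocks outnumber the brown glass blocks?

|paper blocks| = 2.
|brown glass blocks| = 1.
The claim requires 2 > 1, which holds.

True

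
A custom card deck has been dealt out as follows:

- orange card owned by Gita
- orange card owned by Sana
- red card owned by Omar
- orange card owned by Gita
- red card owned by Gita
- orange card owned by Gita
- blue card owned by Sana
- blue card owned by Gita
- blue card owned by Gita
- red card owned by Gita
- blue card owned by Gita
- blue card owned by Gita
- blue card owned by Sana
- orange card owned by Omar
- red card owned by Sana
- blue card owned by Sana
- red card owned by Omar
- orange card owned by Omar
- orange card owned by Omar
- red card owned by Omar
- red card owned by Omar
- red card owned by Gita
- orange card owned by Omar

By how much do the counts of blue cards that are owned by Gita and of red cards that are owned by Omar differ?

0

blue cards owned by Gita: 4. red cards owned by Omar: 4.
|4 − 4| = 4 − 4 = 0.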